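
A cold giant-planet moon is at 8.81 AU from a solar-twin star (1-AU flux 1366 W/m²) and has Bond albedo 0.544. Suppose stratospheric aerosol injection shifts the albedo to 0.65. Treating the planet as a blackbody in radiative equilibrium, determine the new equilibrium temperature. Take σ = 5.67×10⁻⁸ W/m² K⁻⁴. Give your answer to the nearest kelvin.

Irradiance scales as 1/d², so S = 1366 W/m² × (1/8.81)² = 17.60 W/m².
New equilibrium: T₂ = [(1−0.65)·17.60/(4σ)]^(1/4) = 72.19 K.

72 K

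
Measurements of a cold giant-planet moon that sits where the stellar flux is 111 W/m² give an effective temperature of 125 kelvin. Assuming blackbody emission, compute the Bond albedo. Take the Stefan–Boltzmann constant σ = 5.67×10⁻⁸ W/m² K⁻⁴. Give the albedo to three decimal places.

0.501

Energy balance: S(1−α)/4 = σT⁴, so 1−α = 4σT⁴/S.
4σT⁴ = 4·5.67×10⁻⁸·(125)⁴ = 55.37 W/m².
Hence α = 1 − 55.37/111.0 = 0.5012.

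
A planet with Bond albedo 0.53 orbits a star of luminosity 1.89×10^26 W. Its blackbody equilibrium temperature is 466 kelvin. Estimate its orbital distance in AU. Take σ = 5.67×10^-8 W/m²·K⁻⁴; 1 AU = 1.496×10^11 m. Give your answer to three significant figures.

Energy balance gives S = 4σT⁴/(1−α) = 22760 W/m².
From L = 4πd²S, d = √(1.89×10^26/(4π·22760)) = 2.571×10^10 m = 0.1719 AU.

0.172 AU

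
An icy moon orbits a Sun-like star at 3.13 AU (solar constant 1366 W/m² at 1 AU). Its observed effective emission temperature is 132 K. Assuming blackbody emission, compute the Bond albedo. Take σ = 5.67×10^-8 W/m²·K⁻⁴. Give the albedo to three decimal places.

By the inverse-square law, S = 1366/3.13² = 139.4 W/m².
Energy balance: S(1−α)/4 = σT⁴, so 1−α = 4σT⁴/S.
σT⁴ = 17.21 W/m², so 4σT⁴ = 68.86 W/m².
Hence α = 1 − 68.86/139.4 = 0.5062.

0.506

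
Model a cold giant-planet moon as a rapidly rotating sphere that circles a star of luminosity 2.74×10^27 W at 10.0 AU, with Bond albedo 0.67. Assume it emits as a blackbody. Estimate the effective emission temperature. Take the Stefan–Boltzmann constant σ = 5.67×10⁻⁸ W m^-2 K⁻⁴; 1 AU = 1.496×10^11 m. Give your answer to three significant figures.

109 kelvin

Orbital distance: d = 10.0 AU = 1.496×10^12 m.
Spreading L over a sphere of radius d: S = 2.74×10^27/(4π·1.50×10^12²) = 97.43 W m^-2.
Averaging over the sphere, the absorbed flux is S(1−α)/4 = 8.038 W m^-2.
In equilibrium σT⁴ equals this, so T = 109.1 K.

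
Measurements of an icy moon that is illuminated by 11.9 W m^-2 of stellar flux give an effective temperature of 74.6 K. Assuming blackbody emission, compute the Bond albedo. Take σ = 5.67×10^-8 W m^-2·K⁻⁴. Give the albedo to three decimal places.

From σT⁴ = S(1−α)/4 we invert for α: 1−α = 4σT⁴/S.
4σT⁴ = 4·5.67×10⁻⁸·(74.6)⁴ = 7.024 W m^-2.
Hence α = 1 − 7.024/11.90 = 0.4097.

0.410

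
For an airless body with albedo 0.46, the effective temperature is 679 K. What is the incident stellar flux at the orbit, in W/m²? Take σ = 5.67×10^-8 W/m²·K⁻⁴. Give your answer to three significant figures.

From S(1−α)/4 = σT⁴: S = 4σT⁴/(1−α).
σT⁴ = 5.67×10⁻⁸·(679)⁴ = 12050 W/m².
S = 4·12050/0.54 = 89270 W/m².

89300 W/m²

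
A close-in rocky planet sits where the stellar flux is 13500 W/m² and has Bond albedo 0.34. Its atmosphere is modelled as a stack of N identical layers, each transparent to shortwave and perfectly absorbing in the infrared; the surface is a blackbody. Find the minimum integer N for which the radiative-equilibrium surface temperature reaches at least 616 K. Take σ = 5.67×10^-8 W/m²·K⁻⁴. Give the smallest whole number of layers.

3

OLR = S(1−α)/4 = 2227 W/m²; the top layer radiates at T_e = 445.2 K.
Since T_s⁴ = (N+1)T_e⁴, we need N ≥ (T_s/T_e)⁴ − 1 = 2.665.
The minimum whole number is N = 3.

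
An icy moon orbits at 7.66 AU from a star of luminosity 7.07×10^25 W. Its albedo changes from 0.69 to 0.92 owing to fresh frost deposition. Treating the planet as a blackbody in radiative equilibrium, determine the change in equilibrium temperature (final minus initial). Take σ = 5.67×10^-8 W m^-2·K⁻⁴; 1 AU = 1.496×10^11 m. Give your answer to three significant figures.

-14.1 kelvin

Orbital distance: d = 7.66 AU = 1.146×10^12 m.
S = L/(4πd²) = 4.284 W m^-2.
Before: T₁ = [4.284·0.31/(4σ)]^(1/4) = 49.19 K.
Final:   T₂ = [S(1−0.92)/(4σ)]^(1/4) = 35.06 K.
Change: 35.06 − 49.19 = -14.13 K.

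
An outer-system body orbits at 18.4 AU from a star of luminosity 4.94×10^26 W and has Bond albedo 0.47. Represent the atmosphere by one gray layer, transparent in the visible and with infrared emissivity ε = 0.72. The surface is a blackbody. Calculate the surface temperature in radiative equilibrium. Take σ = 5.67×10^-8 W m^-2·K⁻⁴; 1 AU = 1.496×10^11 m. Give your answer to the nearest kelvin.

Orbital distance: d = 18.4 AU = 2.753×10^12 m.
Flux at the orbit: S = L/(4πd²) = 4.94×10^26/(4π·(2.75×10^12)²) = 5.188 W m^-2.
The planet radiates to space at T_e = [S(1−α)/(4σ)]^(1/4) = 59.01 K.
Surface balance with a leaky layer gives σT_s⁴ = σT_e⁴·2/(2−ε), so T_s = T_e·[2/(2−0.72)]^(1/4) = 65.97 K.

66 K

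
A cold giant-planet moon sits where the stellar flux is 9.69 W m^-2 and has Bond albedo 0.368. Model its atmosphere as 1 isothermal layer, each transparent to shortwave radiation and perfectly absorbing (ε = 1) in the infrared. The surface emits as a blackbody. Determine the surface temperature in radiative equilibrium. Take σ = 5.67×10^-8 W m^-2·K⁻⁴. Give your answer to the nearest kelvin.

86 K

The effective emission temperature is T_e = [S(1−α)/(4σ)]^¼ = 72.09 K.
With N = 1 opaque layers, T_s = (N+1)^(1/4)·T_e = 2^(1/4)·72.09 = 85.72 K.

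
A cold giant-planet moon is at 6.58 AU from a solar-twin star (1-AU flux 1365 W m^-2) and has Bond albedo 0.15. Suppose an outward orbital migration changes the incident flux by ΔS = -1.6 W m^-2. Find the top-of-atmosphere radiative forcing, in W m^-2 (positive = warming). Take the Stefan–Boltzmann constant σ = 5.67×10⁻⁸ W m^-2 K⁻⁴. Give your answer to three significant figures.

Irradiance scales as 1/d², so S = 1365 W m^-2 × (1/6.58)² = 31.53 W m^-2.
TOA radiative forcing: ΔF = (1−α)ΔS/4 = 0.85·(-1.6)/4 = -0.3400 W m^-2.

-0.340 W m^-2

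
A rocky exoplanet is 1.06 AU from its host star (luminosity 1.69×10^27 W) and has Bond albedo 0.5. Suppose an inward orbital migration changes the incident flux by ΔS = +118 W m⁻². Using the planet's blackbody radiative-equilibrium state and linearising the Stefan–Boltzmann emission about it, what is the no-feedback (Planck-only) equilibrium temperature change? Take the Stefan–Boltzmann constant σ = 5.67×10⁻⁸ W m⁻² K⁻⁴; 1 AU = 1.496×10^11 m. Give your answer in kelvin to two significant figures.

d = 1.06 × 1.496×10^11 m = 1.586×10^11 m.
Flux at the orbit: S = L/(4πd²) = 1.69×10^27/(4π·(1.59×10^11)²) = 5348 W m⁻².
Unperturbed T_e = [5348·(1−0.5)/(4σ)]^¼ = 329.5 K.
TOA radiative forcing: ΔF = (1−α)ΔS/4 = 0.5·(+118)/4 = 14.75 W m⁻².
Planck response: λ_P = 4σT_e³ = 4·5.67×10⁻⁸·(329.5)³ = 8.115 W m⁻²/K.
ΔT₀ = ΔF/λ_P = 14.75/8.115 = 1.82 K.

1.8 K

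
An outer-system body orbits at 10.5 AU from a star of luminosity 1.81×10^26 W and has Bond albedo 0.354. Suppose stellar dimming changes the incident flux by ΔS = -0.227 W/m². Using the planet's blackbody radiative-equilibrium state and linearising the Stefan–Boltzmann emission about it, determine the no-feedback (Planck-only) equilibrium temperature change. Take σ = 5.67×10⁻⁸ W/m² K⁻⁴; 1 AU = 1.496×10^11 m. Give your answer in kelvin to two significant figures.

-0.62 K

d = 10.5 × 1.496×10^11 m = 1.571×10^12 m.
Spreading L over a sphere of radius d: S = 1.81×10^26/(4π·1.57×10^12²) = 5.838 W/m².
Unperturbed T_e = [5.838·(1−0.354)/(4σ)]^¼ = 63.86 K.
ΔF = Δ[S(1−α)]/4 = (1−0.354)·-0.227/4 = -0.03666 W/m².
The Planck feedback parameter is 4σT_e³ = 0.05905 W/m²/K.
Hence the no-feedback warming is ΔF/(4σT_e³) = -0.621 K.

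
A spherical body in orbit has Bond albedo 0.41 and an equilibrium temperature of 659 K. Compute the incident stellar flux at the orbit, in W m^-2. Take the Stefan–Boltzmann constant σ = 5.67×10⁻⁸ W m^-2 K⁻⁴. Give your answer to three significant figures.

72500 W m^-2

From S(1−α)/4 = σT⁴: S = 4σT⁴/(1−α).
σT⁴ = 5.67×10⁻⁸·(659)⁴ = 10690 W m^-2.
So S = 4×10690/(1−0.41) = 72500 W m^-2.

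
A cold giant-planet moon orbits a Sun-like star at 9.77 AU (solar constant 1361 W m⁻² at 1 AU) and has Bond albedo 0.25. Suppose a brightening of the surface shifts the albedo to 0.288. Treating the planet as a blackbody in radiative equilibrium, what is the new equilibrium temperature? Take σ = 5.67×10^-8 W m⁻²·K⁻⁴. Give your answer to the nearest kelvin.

82 K

By the inverse-square law, S = 1361/9.77² = 14.26 W m⁻².
T₂ = [S(1−α₂)/(4σ)]^(1/4) = [14.26·0.712/(4σ)]^(1/4) = 81.79 K.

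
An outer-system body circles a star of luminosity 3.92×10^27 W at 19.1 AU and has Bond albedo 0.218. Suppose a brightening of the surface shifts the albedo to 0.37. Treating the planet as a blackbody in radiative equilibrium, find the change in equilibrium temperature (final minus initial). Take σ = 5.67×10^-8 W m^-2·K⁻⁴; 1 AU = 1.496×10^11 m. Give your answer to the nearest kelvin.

Orbital distance: d = 19.1 AU = 2.857×10^12 m.
Spreading L over a sphere of radius d: S = 3.92×10^27/(4π·2.86×10^12²) = 38.21 W m^-2.
Before: T₁ = [38.21·0.782/(4σ)]^(1/4) = 107.1 K.
Final:   T₂ = [S(1−0.37)/(4σ)]^(1/4) = 101.5 K.
ΔT = T₂ − T₁ = -5.635 K.

-6 K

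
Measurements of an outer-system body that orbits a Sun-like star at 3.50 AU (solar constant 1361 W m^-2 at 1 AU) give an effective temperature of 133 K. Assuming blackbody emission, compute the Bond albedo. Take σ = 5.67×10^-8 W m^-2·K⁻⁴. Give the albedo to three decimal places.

Flux at the orbit: S = 1361/(3.50)² = 111.1 W m^-2.
Energy balance: S(1−α)/4 = σT⁴, so 1−α = 4σT⁴/S.
σT⁴ = 17.74 W m^-2, so 4σT⁴ = 70.97 W m^-2.
1−α = 70.97/111.1 = 0.6387, so α = 0.3613.

0.361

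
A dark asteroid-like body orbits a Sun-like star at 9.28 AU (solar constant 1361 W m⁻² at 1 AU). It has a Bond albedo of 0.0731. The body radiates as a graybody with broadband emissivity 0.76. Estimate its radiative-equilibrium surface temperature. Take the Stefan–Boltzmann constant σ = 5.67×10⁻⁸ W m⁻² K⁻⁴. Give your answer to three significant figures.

By the inverse-square law, S = 1361/9.28² = 15.80 W m⁻².
Averaging over the sphere, the absorbed flux is S(1−α)/4 = 3.662 W m⁻².
Radiative balance εσT⁴ = 3.662 gives T = [3.662/(0.76·σ)]^(1/4) = 96.01 K.

96.0 kelvin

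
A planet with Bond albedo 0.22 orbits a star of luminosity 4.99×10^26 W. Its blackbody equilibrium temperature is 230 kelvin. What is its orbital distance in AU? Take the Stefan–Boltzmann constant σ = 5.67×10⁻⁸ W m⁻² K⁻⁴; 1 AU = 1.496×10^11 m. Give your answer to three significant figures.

The flux needed for this T is 4σT⁴/(1−0.22) = 813.7 W m⁻².
From L = 4πd²S, d = √(4.99×10^26/(4π·813.7)) = 2.209×10^11 m = 1.477 AU.

1.48 AU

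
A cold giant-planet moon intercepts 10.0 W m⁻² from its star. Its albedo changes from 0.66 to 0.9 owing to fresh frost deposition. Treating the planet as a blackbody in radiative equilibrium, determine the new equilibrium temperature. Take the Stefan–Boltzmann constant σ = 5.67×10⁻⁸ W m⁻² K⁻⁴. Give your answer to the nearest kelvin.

T₂ = [S(1−α₂)/(4σ)]^(1/4) = [10.00·0.1/(4σ)]^(1/4) = 45.82 K.

46 kelvin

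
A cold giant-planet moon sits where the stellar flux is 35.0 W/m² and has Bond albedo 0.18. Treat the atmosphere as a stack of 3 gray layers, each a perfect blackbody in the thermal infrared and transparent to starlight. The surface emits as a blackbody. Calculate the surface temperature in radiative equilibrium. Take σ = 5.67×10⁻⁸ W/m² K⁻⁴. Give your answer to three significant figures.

The effective emission temperature is T_e = [S(1−α)/(4σ)]^¼ = 106.1 K.
With N = 3 opaque layers, T_s = (N+1)^(1/4)·T_e = 4^(1/4)·106.1 = 150.0 K.

150 kelvin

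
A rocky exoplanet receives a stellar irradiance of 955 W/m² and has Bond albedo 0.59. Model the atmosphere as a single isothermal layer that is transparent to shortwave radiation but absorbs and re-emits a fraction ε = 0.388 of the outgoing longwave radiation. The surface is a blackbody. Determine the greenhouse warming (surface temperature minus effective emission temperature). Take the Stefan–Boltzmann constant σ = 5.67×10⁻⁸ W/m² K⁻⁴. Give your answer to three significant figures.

11.3 K

The planet radiates to space at T_e = [S(1−α)/(4σ)]^(1/4) = 203.8 K.
The surface balance (absorbed SW + ε·downward IR = σT_s⁴) with T_a⁴ = T_s⁴/2 reduces to T_s = T_e·[2/(2−ε)]^¼ = 215.1 K.
The atmosphere warms the surface by 11.29 K.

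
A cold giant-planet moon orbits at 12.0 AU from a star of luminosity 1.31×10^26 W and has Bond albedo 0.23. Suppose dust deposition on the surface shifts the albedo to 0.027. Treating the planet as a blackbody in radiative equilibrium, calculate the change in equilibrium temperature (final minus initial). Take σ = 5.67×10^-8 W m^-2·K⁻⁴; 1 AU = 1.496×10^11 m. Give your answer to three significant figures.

Orbital distance: d = 12.0 AU = 1.795×10^12 m.
Spreading L over a sphere of radius d: S = 1.31×10^26/(4π·1.80×10^12²) = 3.235 W m^-2.
Initial: T₁ = [S(1−0.23)/(4σ)]^(1/4) = 57.57 K.
Final:   T₂ = [S(1−0.027)/(4σ)]^(1/4) = 61.03 K.
ΔT = T₂ − T₁ = 3.468 K.

3.47 K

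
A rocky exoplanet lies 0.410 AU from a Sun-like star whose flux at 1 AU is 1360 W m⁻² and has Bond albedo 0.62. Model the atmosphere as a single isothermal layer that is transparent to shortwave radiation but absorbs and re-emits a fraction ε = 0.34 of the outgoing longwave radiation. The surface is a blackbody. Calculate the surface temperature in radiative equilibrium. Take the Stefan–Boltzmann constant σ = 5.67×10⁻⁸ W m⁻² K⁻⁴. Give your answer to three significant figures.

357 kelvin

By the inverse-square law, S = 1360/0.410² = 8090 W m⁻².
At the top of the atmosphere, σT_e⁴ = S(1−α)/4 = 768.6 W m⁻², giving T_e = 341.2 K.
For a single slab of emissivity ε, T_s⁴ = 2T_e⁴/(2−ε); thus T_s = 341.2·(1.205)^(1/4) = 357.5 K.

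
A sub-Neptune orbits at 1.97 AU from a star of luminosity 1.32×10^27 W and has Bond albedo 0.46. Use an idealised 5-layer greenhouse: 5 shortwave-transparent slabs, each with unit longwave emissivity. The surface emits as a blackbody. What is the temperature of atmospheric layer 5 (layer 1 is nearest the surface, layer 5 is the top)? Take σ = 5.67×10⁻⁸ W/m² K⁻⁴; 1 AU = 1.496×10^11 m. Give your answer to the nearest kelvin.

Orbital distance: d = 1.97 AU = 2.947×10^11 m.
Flux at the orbit: S = L/(4πd²) = 1.32×10^27/(4π·(2.95×10^11)²) = 1209 W/m².
Top-of-atmosphere balance: σT_e⁴ = S(1−α)/4 = 163.3 W/m² → T_e = 231.6 K.
In the N-layer model, layer k (counted from the surface) has T_k = (N+1−k)^(1/4)·T_e.
With k = 5: T_5 = (5+1−5)^¼·231.6 K = 231.6 K.

232 kelvin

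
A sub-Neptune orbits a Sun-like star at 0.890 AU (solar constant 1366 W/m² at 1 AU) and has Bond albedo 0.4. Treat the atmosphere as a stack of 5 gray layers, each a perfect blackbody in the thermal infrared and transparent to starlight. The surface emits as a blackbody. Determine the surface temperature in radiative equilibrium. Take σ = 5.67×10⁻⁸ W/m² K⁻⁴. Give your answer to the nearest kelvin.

407 K

Flux at the orbit: S = 1366/(0.890)² = 1725 W/m².
Top-of-atmosphere balance: σT_e⁴ = S(1−α)/4 = 258.7 W/m² → T_e = 259.9 K.
For an N-layer opaque stack, T_s⁴ = (N+1)T_e⁴, hence T_s = (6)^(1/4)×259.9 K = 406.8 K.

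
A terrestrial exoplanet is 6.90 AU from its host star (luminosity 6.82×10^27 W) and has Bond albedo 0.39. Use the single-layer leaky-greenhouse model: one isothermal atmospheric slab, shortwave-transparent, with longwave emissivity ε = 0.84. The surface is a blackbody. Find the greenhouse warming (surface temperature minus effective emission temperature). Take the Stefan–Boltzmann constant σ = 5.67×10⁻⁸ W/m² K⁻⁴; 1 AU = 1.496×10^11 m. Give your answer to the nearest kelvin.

Orbital distance: d = 6.90 AU = 1.032×10^12 m.
Flux at the orbit: S = L/(4πd²) = 6.82×10^27/(4π·(1.03×10^12)²) = 509.3 W/m².
The planet radiates to space at T_e = [S(1−α)/(4σ)]^(1/4) = 192.4 K.
The surface balance (absorbed SW + ε·downward IR = σT_s⁴) with T_a⁴ = T_s⁴/2 reduces to T_s = T_e·[2/(2−ε)]^¼ = 220.5 K.
Greenhouse warming: T_s − T_e = 28.07 K.

28 K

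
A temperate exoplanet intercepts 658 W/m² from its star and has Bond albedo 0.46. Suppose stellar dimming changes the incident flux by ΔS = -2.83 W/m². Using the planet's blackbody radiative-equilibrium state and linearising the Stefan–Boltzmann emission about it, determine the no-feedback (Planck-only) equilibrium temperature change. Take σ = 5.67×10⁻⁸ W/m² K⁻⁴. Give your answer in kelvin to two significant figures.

The baseline emission temperature is T_e = 199.0 K.
Only a fraction (1−α) is absorbed and it's spread over 4πR², so ΔF = (1−α)ΔS/4 = -0.3821 W/m².
Linearising σT⁴ gives d(σT⁴)/dT = 4σT_e³ = 1.786 W/m² per K.
So ΔT₀ = -0.3821/1.786 = -0.214 K.

-0.21 K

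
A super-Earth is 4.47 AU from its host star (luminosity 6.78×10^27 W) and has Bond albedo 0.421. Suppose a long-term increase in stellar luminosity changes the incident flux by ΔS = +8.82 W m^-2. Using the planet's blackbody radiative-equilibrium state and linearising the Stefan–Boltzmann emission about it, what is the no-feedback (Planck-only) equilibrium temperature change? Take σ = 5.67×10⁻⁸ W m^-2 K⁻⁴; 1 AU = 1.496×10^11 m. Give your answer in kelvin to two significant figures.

d = 4.47 × 1.496×10^11 m = 6.687×10^11 m.
Flux at the orbit: S = L/(4πd²) = 6.78×10^27/(4π·(6.69×10^11)²) = 1207 W m^-2.
Reference equilibrium: T_e = [S(1−α)/(4σ)]^(1/4) = 235.6 K.
TOA radiative forcing: ΔF = (1−α)ΔS/4 = 0.579·(+8.82)/4 = 1.277 W m^-2.
Linearising σT⁴ gives d(σT⁴)/dT = 4σT_e³ = 2.965 W m^-2 per K.
ΔT₀ = ΔF/λ_P = 1.277/2.965 = 0.431 K.

0.43 K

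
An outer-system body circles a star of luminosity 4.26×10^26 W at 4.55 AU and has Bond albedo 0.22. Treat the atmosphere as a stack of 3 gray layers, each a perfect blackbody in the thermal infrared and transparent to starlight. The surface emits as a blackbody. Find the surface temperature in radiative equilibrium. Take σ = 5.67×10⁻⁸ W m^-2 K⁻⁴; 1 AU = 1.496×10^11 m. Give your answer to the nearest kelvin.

Orbital distance: d = 4.55 AU = 6.807×10^11 m.
Flux at the orbit: S = L/(4πd²) = 4.26×10^26/(4π·(6.81×10^11)²) = 73.17 W m^-2.
The effective emission temperature is T_e = [S(1−α)/(4σ)]^¼ = 125.9 K.
For an N-layer opaque stack, T_s⁴ = (N+1)T_e⁴, hence T_s = (4)^(1/4)×125.9 K = 178.1 K.

178 kelvin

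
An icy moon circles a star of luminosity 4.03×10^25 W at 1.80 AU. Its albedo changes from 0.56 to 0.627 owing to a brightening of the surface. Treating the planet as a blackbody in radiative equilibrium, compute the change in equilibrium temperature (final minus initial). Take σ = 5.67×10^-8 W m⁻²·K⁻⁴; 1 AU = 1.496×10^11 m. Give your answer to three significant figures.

Orbital distance: d = 1.80 AU = 2.693×10^11 m.
Flux at the orbit: S = L/(4πd²) = 4.03×10^25/(4π·(2.69×10^11)²) = 44.23 W m⁻².
With α = 0.56, T₁ = 96.24 K.
Final:   T₂ = [S(1−0.627)/(4σ)]^(1/4) = 92.35 K.
ΔT = T₂ − T₁ = -3.894 K.

-3.89 K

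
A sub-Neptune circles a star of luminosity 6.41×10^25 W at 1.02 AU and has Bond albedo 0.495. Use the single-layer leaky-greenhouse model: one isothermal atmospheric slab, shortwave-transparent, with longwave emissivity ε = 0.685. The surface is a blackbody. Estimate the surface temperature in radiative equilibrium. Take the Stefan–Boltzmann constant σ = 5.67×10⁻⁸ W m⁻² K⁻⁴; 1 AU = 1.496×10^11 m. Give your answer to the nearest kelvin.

Orbital distance: d = 1.02 AU = 1.526×10^11 m.
Spreading L over a sphere of radius d: S = 6.41×10^25/(4π·1.53×10^11²) = 219.1 W m⁻².
At the top of the atmosphere, σT_e⁴ = S(1−α)/4 = 27.66 W m⁻², giving T_e = 148.6 K.
For a single slab of emissivity ε, T_s⁴ = 2T_e⁴/(2−ε); thus T_s = 148.6·(1.521)^(1/4) = 165.0 K.

165 kelvin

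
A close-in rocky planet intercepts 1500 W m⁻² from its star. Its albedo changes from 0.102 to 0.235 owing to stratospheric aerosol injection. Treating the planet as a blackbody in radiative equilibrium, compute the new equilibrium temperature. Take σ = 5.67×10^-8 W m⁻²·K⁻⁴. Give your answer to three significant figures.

T₂ = [S(1−α₂)/(4σ)]^(1/4) = [1500·0.765/(4σ)]^(1/4) = 266.7 K.

267 K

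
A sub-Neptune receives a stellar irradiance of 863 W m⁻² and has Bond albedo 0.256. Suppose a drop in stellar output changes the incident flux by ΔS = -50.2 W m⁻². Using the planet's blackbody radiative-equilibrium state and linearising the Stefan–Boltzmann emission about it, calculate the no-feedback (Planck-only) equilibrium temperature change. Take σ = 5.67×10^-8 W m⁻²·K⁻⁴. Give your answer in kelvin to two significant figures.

Reference equilibrium: T_e = [S(1−α)/(4σ)]^(1/4) = 230.7 K.
Only a fraction (1−α) is absorbed and it's spread over 4πR², so ΔF = (1−α)ΔS/4 = -9.337 W m⁻².
The Planck feedback parameter is 4σT_e³ = 2.784 W m⁻²/K.
So ΔT₀ = -9.337/2.784 = -3.35 K.

-3.4 K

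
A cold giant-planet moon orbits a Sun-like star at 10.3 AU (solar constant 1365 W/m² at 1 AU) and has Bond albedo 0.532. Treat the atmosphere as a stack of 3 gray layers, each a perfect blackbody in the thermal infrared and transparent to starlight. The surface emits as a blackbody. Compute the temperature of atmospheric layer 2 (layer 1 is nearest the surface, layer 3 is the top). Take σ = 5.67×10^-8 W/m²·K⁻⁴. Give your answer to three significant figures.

85.4 K

By the inverse-square law, S = 1365/10.3² = 12.87 W/m².
Top-of-atmosphere balance: σT_e⁴ = S(1−α)/4 = 1.505 W/m² → T_e = 71.78 K.
The net upward flux σT_e⁴ is constant between every pair of levels, so T_k⁴ = (N+1−k)T_e⁴.
T_2 = (2)^(1/4)·71.78 = 85.36 K.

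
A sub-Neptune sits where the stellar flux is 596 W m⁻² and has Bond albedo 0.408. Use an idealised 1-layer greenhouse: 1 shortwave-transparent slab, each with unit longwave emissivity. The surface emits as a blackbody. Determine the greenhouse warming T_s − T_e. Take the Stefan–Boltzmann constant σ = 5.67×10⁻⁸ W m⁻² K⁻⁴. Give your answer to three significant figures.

37.6 K

OLR = S(1−α)/4 = 88.21 W m⁻²; the top layer radiates at T_e = 198.6 K.
T_s = (N+1)^(1/4)·T_e = 236.2 K.
Warming: T_s − T_e = 37.58 K.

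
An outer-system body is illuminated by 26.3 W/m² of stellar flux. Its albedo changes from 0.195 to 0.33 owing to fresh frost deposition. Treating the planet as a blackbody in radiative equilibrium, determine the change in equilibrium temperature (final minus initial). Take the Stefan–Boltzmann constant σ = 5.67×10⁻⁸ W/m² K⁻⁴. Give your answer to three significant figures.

With α = 0.195, T₁ = 98.29 K.
Final:   T₂ = [S(1−0.33)/(4σ)]^(1/4) = 93.89 K.
Change: 93.89 − 98.29 = -4.409 K.

-4.41 K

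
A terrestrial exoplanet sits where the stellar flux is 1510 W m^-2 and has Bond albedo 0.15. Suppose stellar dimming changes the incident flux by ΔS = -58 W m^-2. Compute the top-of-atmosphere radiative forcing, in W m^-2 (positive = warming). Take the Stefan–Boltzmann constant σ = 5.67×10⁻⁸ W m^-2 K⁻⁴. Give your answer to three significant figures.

Only a fraction (1−α) is absorbed and it's spread over 4πR², so ΔF = (1−α)ΔS/4 = -12.32 W m^-2.

-12.3 W m^-2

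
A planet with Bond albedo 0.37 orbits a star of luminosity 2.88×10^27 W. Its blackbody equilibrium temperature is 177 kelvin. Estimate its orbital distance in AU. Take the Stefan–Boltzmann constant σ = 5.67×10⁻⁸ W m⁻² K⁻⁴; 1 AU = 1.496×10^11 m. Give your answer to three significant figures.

The flux needed for this T is 4σT⁴/(1−0.37) = 353.3 W m⁻².
Then d = [L/(4πS)]^(1/2) = 8.054×10^11 m, i.e. 5.383 AU.

5.38 AU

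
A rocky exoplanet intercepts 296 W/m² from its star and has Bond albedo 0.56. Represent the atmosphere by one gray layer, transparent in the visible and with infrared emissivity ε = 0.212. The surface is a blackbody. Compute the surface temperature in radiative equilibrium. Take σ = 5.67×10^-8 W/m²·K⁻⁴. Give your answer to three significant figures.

159 K

Effective emission temperature (TOA balance): σT_e⁴ = S(1−α)/4 = 32.56 W/m² → T_e = 154.8 K.
The surface balance (absorbed SW + ε·downward IR = σT_s⁴) with T_a⁴ = T_s⁴/2 reduces to T_s = T_e·[2/(2−ε)]^¼ = 159.2 K.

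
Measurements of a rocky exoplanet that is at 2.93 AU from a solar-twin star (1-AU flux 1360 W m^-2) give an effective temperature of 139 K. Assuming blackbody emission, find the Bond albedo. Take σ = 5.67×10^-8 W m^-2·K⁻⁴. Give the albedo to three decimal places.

Flux at the orbit: S = 1360/(2.93)² = 158.4 W m^-2.
Energy balance: S(1−α)/4 = σT⁴, so 1−α = 4σT⁴/S.
4σT⁴ = 4·5.67×10⁻⁸·(139)⁴ = 84.66 W m^-2.
Hence α = 1 − 84.66/158.4 = 0.4656.

0.466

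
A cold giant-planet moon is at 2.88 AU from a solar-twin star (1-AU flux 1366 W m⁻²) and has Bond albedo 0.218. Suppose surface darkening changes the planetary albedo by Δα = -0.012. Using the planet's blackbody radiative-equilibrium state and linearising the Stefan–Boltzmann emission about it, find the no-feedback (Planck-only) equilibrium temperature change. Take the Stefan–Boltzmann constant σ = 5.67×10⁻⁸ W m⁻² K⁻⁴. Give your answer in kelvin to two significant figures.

0.59 K

Irradiance scales as 1/d², so S = 1366 W m⁻² × (1/2.88)² = 164.7 W m⁻².
Unperturbed T_e = [164.7·(1−0.218)/(4σ)]^¼ = 154.4 K.
The change in absorbed flux is Δ[S(1−α)/4] = −SΔα/4 = 0.4941 W m⁻².
Planck response: λ_P = 4σT_e³ = 4·5.67×10⁻⁸·(154.4)³ = 0.8343 W m⁻²/K.
So ΔT₀ = 0.4941/0.8343 = 0.592 K.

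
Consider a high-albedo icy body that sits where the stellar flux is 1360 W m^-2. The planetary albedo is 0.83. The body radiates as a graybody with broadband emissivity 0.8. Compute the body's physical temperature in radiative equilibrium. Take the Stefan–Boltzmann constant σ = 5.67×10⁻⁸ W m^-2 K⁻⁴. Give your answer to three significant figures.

Absorbed flux (global mean): S(1−α)/4 = 1360·0.17/4 = 57.80 W m^-2.
Radiative balance εσT⁴ = 57.80 gives T = [57.80/(0.8·σ)]^(1/4) = 188.9 K.

189 K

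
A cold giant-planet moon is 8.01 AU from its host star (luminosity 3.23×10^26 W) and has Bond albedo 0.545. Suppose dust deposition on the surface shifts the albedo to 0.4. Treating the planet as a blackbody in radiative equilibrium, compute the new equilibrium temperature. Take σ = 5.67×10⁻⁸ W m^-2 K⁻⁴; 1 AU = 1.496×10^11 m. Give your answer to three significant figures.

83.0 K

Orbital distance: d = 8.01 AU = 1.198×10^12 m.
Flux at the orbit: S = L/(4πd²) = 3.23×10^26/(4π·(1.20×10^12)²) = 17.90 W m^-2.
New equilibrium: T₂ = [(1−0.4)·17.90/(4σ)]^(1/4) = 82.96 K.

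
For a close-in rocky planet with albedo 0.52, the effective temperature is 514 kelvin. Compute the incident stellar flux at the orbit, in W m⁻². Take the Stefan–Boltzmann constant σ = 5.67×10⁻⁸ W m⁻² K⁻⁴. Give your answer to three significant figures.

From S(1−α)/4 = σT⁴: S = 4σT⁴/(1−α).
σT⁴ = 5.67×10⁻⁸·(514)⁴ = 3958 W m⁻².
So S = 4×3958/(1−0.52) = 32980 W m⁻².

33000 W m⁻²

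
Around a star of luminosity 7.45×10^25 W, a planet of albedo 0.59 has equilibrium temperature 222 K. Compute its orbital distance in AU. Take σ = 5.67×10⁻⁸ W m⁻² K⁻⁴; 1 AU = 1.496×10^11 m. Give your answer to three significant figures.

The flux needed for this T is 4σT⁴/(1−0.59) = 1344 W m⁻².
From L = 4πd²S, d = √(7.45×10^25/(4π·1344)) = 6.643×10^10 m = 0.4440 AU.

0.444 AU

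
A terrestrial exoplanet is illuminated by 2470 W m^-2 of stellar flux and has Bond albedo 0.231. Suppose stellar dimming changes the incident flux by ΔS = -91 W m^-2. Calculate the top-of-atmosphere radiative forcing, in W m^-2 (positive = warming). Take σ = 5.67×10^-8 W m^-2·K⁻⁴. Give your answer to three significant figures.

-17.5 W m^-2

Only a fraction (1−α) is absorbed and it's spread over 4πR², so ΔF = (1−α)ΔS/4 = -17.49 W m^-2.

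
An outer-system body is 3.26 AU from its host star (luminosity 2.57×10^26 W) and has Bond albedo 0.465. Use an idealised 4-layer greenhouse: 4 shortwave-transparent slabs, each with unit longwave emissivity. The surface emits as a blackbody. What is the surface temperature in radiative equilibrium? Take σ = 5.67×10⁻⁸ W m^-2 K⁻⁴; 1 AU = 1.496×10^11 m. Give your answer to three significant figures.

d = 3.26 × 1.496×10^11 m = 4.877×10^11 m.
Spreading L over a sphere of radius d: S = 2.57×10^26/(4π·4.88×10^11²) = 85.99 W m^-2.
Top-of-atmosphere balance: σT_e⁴ = S(1−α)/4 = 11.50 W m^-2 → T_e = 119.3 K.
For an N-layer opaque stack, T_s⁴ = (N+1)T_e⁴, hence T_s = (5)^(1/4)×119.3 K = 178.5 K.

178 kelvin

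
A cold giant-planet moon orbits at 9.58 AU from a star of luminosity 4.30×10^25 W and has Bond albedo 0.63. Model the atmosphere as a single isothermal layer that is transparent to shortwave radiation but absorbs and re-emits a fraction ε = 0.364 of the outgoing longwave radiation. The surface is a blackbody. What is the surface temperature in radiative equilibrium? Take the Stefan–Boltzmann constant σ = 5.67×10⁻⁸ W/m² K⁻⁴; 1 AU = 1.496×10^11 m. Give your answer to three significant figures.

42.7 K

Orbital distance: d = 9.58 AU = 1.433×10^12 m.
Flux at the orbit: S = L/(4πd²) = 4.30×10^25/(4π·(1.43×10^12)²) = 1.666 W/m².
Effective emission temperature (TOA balance): σT_e⁴ = S(1−α)/4 = 0.1541 W/m² → T_e = 40.60 K.
For a single slab of emissivity ε, T_s⁴ = 2T_e⁴/(2−ε); thus T_s = 40.60·(1.222)^(1/4) = 42.69 K.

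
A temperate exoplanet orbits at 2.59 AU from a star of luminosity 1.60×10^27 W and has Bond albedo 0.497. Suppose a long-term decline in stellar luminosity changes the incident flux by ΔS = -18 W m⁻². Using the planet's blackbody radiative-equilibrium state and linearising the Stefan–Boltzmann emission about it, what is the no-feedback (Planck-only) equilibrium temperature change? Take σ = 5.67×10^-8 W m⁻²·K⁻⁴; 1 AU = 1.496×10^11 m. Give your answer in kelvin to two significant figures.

d = 2.59 × 1.496×10^11 m = 3.875×10^11 m.
S = L/(4πd²) = 848.1 W m⁻².
Reference equilibrium: T_e = [S(1−α)/(4σ)]^(1/4) = 208.3 K.
ΔF = Δ[S(1−α)]/4 = (1−0.497)·-18/4 = -2.264 W m⁻².
The Planck feedback parameter is 4σT_e³ = 2.048 W m⁻²/K.
ΔT₀ = ΔF/λ_P = -2.264/2.048 = -1.10 K.

-1.1 kelvin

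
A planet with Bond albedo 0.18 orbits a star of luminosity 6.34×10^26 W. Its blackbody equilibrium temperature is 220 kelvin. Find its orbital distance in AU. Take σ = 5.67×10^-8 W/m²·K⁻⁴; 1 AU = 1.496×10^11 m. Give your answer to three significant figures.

1.87 AU

Energy balance gives S = 4σT⁴/(1−α) = 647.9 W/m².
S = L/(4πd²) → d = √(L/4πS) = √(6.34×10^26/(4π·647.9)) = 2.790×10^11 m = 1.865 AU.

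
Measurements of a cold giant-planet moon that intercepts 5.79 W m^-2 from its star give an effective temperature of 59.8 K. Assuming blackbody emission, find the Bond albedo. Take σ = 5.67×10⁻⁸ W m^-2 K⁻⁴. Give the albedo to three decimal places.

0.499

Rearranging the radiative balance, α = 1 − 4σT⁴/S.
4σT⁴ = 4·5.67×10⁻⁸·(59.8)⁴ = 2.900 W m^-2.
Hence α = 1 − 2.900/5.790 = 0.4991.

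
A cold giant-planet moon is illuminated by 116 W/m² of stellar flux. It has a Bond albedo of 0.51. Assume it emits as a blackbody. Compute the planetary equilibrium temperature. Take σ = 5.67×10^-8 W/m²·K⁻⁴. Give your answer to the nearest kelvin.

126 K

The planet absorbs (1−α)S over its disc πR² and re-emits over 4πR², so the mean absorbed flux is (1−0.51)·116.0/4 = 14.21 W/m².
Set σT⁴ = 14.21 → T = (14.21/σ)^(1/4) = 125.8 K.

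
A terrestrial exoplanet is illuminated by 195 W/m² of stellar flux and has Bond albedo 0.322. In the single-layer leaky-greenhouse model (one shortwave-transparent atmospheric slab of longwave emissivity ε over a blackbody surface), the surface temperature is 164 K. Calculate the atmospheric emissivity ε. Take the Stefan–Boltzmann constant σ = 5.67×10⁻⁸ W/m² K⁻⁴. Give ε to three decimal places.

TOA balance gives T_e = 155.4 K.
Inverting T_s⁴ = 2T_e⁴/(2−ε): (T_e/T_s)⁴ = 0.8058, so ε = 2(1 − 0.8058) = 0.3883.

0.388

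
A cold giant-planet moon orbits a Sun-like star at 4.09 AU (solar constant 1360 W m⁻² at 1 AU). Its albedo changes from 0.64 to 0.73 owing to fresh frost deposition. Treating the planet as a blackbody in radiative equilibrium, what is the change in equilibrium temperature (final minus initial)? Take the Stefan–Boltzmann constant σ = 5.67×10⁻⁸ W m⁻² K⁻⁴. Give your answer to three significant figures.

-7.40 kelvin

Flux at the orbit: S = 1360/(4.09)² = 81.30 W m⁻².
Initial: T₁ = [S(1−0.64)/(4σ)]^(1/4) = 106.6 K.
With α = 0.73, T₂ = 99.19 K.
ΔT = T₂ − T₁ = -7.396 K.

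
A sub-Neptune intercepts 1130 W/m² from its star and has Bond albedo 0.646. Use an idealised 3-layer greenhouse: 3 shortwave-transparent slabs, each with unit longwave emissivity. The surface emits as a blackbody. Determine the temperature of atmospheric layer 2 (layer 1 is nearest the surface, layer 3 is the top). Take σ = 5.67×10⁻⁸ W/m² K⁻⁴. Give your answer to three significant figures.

244 K

Top-of-atmosphere balance: σT_e⁴ = S(1−α)/4 = 100.0 W/m² → T_e = 204.9 K.
In the N-layer model, layer k (counted from the surface) has T_k = (N+1−k)^(1/4)·T_e.
With k = 2: T_2 = (3+1−2)^¼·204.9 K = 243.7 K.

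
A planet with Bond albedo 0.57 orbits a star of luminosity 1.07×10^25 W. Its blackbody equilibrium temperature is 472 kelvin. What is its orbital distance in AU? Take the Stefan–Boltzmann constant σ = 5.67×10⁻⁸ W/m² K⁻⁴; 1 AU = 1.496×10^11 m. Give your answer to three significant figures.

0.0381 AU

The flux needed for this T is 4σT⁴/(1−0.57) = 26180 W/m².
From L = 4πd²S, d = √(1.07×10^25/(4π·26180)) = 5.703×10^9 m = 0.03812 AU.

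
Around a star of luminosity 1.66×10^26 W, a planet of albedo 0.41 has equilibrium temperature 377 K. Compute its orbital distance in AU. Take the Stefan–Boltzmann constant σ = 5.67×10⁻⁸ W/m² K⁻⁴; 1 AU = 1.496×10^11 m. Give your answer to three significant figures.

Energy balance gives S = 4σT⁴/(1−α) = 7765 W/m².
Then d = [L/(4πS)]^(1/2) = 4.124×10^10 m, i.e. 0.2757 AU.

0.276 AU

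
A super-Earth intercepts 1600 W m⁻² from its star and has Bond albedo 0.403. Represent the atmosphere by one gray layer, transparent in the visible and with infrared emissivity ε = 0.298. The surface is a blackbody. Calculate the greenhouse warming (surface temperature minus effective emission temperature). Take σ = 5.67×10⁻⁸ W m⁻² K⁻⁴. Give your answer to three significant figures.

The planet radiates to space at T_e = [S(1−α)/(4σ)]^(1/4) = 254.7 K.
Surface balance with a leaky layer gives σT_s⁴ = σT_e⁴·2/(2−ε), so T_s = T_e·[2/(2−0.298)]^(1/4) = 265.2 K.
T_s − T_e = 265.2 − 254.7 = 10.49 K.

10.5 kelvin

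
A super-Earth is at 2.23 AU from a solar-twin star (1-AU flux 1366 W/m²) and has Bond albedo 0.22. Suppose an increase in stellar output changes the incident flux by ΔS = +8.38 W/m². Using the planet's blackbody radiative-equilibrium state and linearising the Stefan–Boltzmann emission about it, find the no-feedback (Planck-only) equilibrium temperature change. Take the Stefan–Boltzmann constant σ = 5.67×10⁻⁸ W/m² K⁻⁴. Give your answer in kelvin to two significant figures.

1.3 K

Flux at the orbit: S = 1366/(2.23)² = 274.7 W/m².
The baseline emission temperature is T_e = 175.3 K.
ΔF = Δ[S(1−α)]/4 = (1−0.22)·+8.38/4 = 1.634 W/m².
Planck response: λ_P = 4σT_e³ = 4·5.67×10⁻⁸·(175.3)³ = 1.222 W/m²/K.
Hence the no-feedback warming is ΔF/(4σT_e³) = 1.34 K.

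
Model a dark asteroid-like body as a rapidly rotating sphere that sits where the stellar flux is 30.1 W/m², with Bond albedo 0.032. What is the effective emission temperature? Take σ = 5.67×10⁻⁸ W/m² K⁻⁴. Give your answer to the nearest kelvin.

106 K

Absorbed flux (global mean): S(1−α)/4 = 30.10·0.968/4 = 7.284 W/m².
In equilibrium σT⁴ equals this, so T = 106.5 K.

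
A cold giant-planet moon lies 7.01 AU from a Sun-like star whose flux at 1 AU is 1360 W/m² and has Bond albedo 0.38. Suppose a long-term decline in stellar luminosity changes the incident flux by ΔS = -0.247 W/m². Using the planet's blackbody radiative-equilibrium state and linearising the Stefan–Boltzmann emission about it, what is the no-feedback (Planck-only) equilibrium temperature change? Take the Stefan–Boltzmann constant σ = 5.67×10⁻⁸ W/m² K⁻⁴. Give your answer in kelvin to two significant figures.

Irradiance scales as 1/d², so S = 1360 W/m² × (1/7.01)² = 27.68 W/m².
Unperturbed T_e = [27.68·(1−0.38)/(4σ)]^¼ = 93.26 K.
Only a fraction (1−α) is absorbed and it's spread over 4πR², so ΔF = (1−α)ΔS/4 = -0.03828 W/m².
Linearising σT⁴ gives d(σT⁴)/dT = 4σT_e³ = 0.1840 W/m² per K.
ΔT₀ = ΔF/λ_P = -0.03828/0.1840 = -0.208 K.

-0.21 K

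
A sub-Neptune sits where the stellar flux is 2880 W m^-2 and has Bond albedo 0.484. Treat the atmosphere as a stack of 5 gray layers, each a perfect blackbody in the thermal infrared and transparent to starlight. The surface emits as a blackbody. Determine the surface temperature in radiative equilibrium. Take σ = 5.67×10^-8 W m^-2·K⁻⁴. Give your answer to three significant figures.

Top-of-atmosphere balance: σT_e⁴ = S(1−α)/4 = 371.5 W m^-2 → T_e = 284.5 K.
Layer-by-layer balance gives σT_s⁴ = (N+1)σT_e⁴, so T_s = 6^¼·284.5 = 445.3 K.

445 K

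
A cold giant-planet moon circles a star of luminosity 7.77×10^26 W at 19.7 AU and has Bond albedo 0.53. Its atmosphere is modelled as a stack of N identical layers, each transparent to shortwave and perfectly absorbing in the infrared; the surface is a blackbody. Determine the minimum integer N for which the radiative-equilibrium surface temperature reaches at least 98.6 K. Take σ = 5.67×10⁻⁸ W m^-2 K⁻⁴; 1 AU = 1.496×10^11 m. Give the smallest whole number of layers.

6

d = 19.7 × 1.496×10^11 m = 2.947×10^12 m.
Spreading L over a sphere of radius d: S = 7.77×10^26/(4π·2.95×10^12²) = 7.119 W m^-2.
Top-of-atmosphere balance: σT_e⁴ = S(1−α)/4 = 0.8365 W m^-2 → T_e = 61.98 K.
T_s = (N+1)^(1/4)·T_e ≥ 98.6 K requires N+1 ≥ (T_s/T_e)⁴ = (98.6/61.98)⁴ = 6.407.
Rounding up, N = 6.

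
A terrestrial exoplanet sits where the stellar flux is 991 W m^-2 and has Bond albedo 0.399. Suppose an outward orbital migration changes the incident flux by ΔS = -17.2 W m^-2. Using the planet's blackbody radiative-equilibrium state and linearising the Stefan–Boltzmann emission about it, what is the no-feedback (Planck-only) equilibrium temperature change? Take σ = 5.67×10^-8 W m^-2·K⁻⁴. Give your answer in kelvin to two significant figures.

-0.98 K

Reference equilibrium: T_e = [S(1−α)/(4σ)]^(1/4) = 226.4 K.
Only a fraction (1−α) is absorbed and it's spread over 4πR², so ΔF = (1−α)ΔS/4 = -2.584 W m^-2.
The Planck feedback parameter is 4σT_e³ = 2.631 W m^-2/K.
ΔT₀ = ΔF/λ_P = -2.584/2.631 = -0.982 K.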